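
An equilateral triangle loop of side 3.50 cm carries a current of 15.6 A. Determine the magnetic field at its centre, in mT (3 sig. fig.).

B ≈ 0.802 mT

Each side is a finite straight segment at perpendicular distance d = a/(2 tan(π/3)) = 0.0101 m from the centre, with end-angles ±π/3.
One side contributes B₁ = (μ₀I/4πd)·2 sin(π/3) = 2.67×10⁻⁴ T.
All 3 sides add in the same direction: B = 3 × 2.67×10⁻⁴ = 8.02×10⁻⁴ T.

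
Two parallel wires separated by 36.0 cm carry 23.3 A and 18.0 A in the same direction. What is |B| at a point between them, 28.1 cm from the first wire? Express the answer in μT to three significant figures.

Each long wire gives B = μ₀I/(2πd). Distances are d₁ = 0.281 m and d₂ = 0.079 m.
B₁ = 1.66×10⁻⁵ T, B₂ = 4.56×10⁻⁵ T.
Between parallel currents the two contributions point in opposite directions, so they subtract. B = |B₁ − B₂| = |1.66×10⁻⁵ − 4.56×10⁻⁵| = 2.90×10⁻⁵ T.

B ≈ 29.0 μT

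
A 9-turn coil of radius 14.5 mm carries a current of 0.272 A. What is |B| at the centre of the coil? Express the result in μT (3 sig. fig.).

B ≈ 106 μT

For an N-turn flat coil, B = Nμ₀I/(2R) with R = 0.0145 m.
B = 9 × 1.18×10⁻⁵ T = 1.06×10⁻⁴ T.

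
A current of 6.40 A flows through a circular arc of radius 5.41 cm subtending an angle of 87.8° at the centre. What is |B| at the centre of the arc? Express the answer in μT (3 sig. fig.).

B ≈ 18.1 μT

The Biot–Savart field of a circular arc at its centre is B = μ₀Iφ/(4πR), with φ = 1.532 rad.
B = (4π×10⁻⁷ × 6.40 × 1.532) / (4π × 0.0541) = 1.81×10⁻⁵ T.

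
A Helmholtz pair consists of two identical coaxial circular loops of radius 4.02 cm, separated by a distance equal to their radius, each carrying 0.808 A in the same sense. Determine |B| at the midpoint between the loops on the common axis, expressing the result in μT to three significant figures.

B ≈ 18.1 μT

Each loop contributes B = μ₀IR²/[2(R²+z²)^(3/2)] on the axis, with z measured from that loop.
Loop 1 (z = 0.0201 m): B₁ = 9.04×10⁻⁶ T. Loop 2 (z = 0.0201 m): B₂ = 9.04×10⁻⁶ T.
The fields add: B = B₁ + B₂ = 1.81×10⁻⁵ T.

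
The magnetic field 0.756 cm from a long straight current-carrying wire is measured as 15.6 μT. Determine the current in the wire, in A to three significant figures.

I ≈ 0.590 A

For a long straight wire B = μ₀I/(2πd), so I = 2πdB/μ₀.
I = 2π × 0.00756 × 1.56×10⁻⁵ / (4π×10⁻⁷) = 0.590 A.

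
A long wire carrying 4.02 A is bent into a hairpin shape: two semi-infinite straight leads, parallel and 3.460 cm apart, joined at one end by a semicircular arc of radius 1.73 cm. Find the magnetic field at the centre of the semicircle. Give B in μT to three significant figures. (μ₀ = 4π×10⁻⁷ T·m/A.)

B ≈ 119 μT

The semicircular arc contributes B_arc = μ₀I·π/(4πR) = μ₀I/(4R) = 7.30×10⁻⁵ T.
Each semi-infinite lead is at perpendicular distance R = 0.0173 m from the centre, with the perpendicular foot at its near end, so it contributes μ₀I/(4πR); both point the same way, together 4.65×10⁻⁵ T.
Arc and leads all point the same direction: B = 7.30×10⁻⁵ + 4.65×10⁻⁵ = 1.19×10⁻⁴ T.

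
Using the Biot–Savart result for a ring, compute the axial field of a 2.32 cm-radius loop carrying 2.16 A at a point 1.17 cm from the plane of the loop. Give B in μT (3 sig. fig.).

On the axis of a circular loop, B = μ₀IR² / [2(R²+z²)^(3/2)].
R² + z² = (0.0232)² + (0.0117)² = 0.0006751 m², and (R²+z²)^(3/2) = 1.75×10⁻⁵ m³.
B = (4π×10⁻⁷ × 2.16 × 0.0005382) / (2 × 1.75×10⁻⁵) = 4.16×10⁻⁵ T.

B ≈ 41.6 μT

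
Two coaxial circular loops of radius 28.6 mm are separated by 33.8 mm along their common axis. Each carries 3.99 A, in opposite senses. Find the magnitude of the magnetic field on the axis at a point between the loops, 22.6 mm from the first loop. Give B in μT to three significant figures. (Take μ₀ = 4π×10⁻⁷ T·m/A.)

Each loop contributes B = μ₀IR²/[2(R²+z²)^(3/2)] on the axis, with z measured from that loop.
Loop 1 (z = 0.0226 m): B₁ = 4.23×10⁻⁵ T. Loop 2 (z = 0.0112 m): B₂ = 7.08×10⁻⁵ T.
The fields oppose: B = |B₁ − B₂| = 2.84×10⁻⁵ T.

B ≈ 28.4 μT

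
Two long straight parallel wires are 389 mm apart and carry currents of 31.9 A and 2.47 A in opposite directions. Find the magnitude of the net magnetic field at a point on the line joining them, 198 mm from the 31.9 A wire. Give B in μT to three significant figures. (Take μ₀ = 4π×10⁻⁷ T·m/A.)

B ≈ 34.8 μT

Each long wire gives B = μ₀I/(2πd). Distances are d₁ = 0.198 m and d₂ = 0.191 m.
B₁ = 3.22×10⁻⁵ T, B₂ = 2.59×10⁻⁶ T.
Between antiparallel currents both contributions point the same way, so they add. B = B₁ + B₂ = 3.22×10⁻⁵ + 2.59×10⁻⁶ = 3.48×10⁻⁵ T.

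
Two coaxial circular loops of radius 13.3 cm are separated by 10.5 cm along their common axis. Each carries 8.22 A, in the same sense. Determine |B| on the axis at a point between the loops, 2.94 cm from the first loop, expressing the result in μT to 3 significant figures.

Each loop contributes B = μ₀IR²/[2(R²+z²)^(3/2)] on the axis, with z measured from that loop.
Loop 1 (z = 0.0294 m): B₁ = 3.62×10⁻⁵ T. Loop 2 (z = 0.0756 m): B₂ = 2.55×10⁻⁵ T.
The fields add: B = B₁ + B₂ = 6.17×10⁻⁵ T.

B ≈ 61.7 μT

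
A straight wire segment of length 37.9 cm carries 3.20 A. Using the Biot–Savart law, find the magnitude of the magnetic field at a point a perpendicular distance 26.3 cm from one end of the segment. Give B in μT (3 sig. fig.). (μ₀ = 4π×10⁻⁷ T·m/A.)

B ≈ 1.00 μT

For a finite straight segment, B = (μ₀I/4πd)(sinθ₁ + sinθ₂), where θ₁, θ₂ are the angles from the perpendicular to each end.
The perpendicular foot is at one end, so the two end-offsets along the wire are 0 and L = 0.379 m.
sinθ₁ = 0/√(0²+0.263²) = 0.0000; sinθ₂ = 0.379/√(0.379²+0.263²) = 0.8216.
B = (4π×10⁻⁷ × 3.20) / (4π × 0.263) × (0.0000 + 0.8216) = 1.00×10⁻⁶ T.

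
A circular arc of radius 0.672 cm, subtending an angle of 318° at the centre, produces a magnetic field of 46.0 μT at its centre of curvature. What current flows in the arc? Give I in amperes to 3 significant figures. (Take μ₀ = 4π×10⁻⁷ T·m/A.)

For a circular arc, B = μ₀Iφ/(4πR) with φ in radians; here φ = 5.55 rad.
So I = 4πRB/(μ₀φ) = 4π × 0.00672 × 4.60×10⁻⁵ / (4π×10⁻⁷ × 5.55) = 0.557 A.

I ≈ 0.557 A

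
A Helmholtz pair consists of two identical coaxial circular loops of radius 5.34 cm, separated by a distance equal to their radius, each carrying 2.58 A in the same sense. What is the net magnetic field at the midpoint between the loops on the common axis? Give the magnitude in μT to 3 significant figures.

Each loop contributes B = μ₀IR²/[2(R²+z²)^(3/2)] on the axis, with z measured from that loop.
Loop 1 (z = 0.0267 m): B₁ = 2.17×10⁻⁵ T. Loop 2 (z = 0.0267 m): B₂ = 2.17×10⁻⁵ T.
The fields add: B = B₁ + B₂ = 4.34×10⁻⁵ T.

B ≈ 43.4 μT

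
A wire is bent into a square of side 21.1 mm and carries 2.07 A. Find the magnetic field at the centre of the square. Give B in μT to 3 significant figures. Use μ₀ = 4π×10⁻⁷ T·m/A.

B ≈ 111 μT

Each side is a finite straight segment at perpendicular distance d = a/(2 tan(π/4)) = 0.01055 m from the centre, with end-angles ±π/4.
One side contributes B₁ = (μ₀I/4πd)·2 sin(π/4) = 2.77×10⁻⁵ T.
All 4 sides add in the same direction: B = 4 × 2.77×10⁻⁵ = 1.11×10⁻⁴ T.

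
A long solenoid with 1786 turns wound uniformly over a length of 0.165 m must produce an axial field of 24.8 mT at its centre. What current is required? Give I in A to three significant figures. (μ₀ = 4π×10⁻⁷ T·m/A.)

Inside a long solenoid B = μ₀nI with n = 1.082×10⁴ m⁻¹, so I = B/(μ₀n).
I = 2.48×10⁻² / (4π×10⁻⁷ × 1.082×10⁴) = 1.82 A.

I ≈ 1.82 A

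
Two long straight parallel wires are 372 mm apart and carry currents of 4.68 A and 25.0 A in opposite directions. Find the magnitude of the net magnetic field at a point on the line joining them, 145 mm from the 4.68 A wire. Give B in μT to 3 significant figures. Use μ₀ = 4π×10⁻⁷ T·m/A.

B ≈ 28.5 μT

Each long wire gives B = μ₀I/(2πd). Distances are d₁ = 0.145 m and d₂ = 0.227 m.
B₁ = 6.46×10⁻⁶ T, B₂ = 2.20×10⁻⁵ T.
Between antiparallel currents both contributions point the same way, so they add. B = B₁ + B₂ = 6.46×10⁻⁶ + 2.20×10⁻⁵ = 2.85×10⁻⁵ T.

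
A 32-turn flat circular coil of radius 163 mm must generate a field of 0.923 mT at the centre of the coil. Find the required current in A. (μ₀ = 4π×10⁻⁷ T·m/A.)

I ≈ 7.48 A

For an N-turn coil, B = Nμ₀I/(2R) with R = 0.163 m, so I = 2RB/(Nμ₀) = 2 × 0.163 × 9.23×10⁻⁴ / (32 × 4π×10⁻⁷) = 7.48 A.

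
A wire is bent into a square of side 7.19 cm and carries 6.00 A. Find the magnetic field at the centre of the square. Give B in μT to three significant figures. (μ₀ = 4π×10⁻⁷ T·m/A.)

Each side is a finite straight segment at perpendicular distance d = a/(2 tan(π/4)) = 0.03595 m from the centre, with end-angles ±π/4.
One side contributes B₁ = (μ₀I/4πd)·2 sin(π/4) = 2.36×10⁻⁵ T.
All 4 sides add in the same direction: B = 4 × 2.36×10⁻⁵ = 9.44×10⁻⁵ T.

B ≈ 94.4 μT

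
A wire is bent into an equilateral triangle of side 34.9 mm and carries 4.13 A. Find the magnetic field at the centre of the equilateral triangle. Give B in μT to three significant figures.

B ≈ 213 μT

Each side is a finite straight segment at perpendicular distance d = a/(2 tan(π/3)) = 0.01007 m from the centre, with end-angles ±π/3.
One side contributes B₁ = (μ₀I/4πd)·2 sin(π/3) = 7.10×10⁻⁵ T.
All 3 sides add in the same direction: B = 3 × 7.10×10⁻⁵ = 2.13×10⁻⁴ T.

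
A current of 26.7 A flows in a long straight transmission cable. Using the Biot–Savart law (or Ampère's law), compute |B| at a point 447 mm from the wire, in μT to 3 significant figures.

For an infinitely long straight wire, B = μ₀I/(2πd).
B = (4π×10⁻⁷ × 26.7) / (2π × 0.447) = 1.19×10⁻⁵ T.

B ≈ 11.9 μT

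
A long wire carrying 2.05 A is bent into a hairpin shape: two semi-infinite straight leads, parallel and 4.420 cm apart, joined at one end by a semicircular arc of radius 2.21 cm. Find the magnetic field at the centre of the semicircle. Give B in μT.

B ≈ 47.7 μT

The semicircular arc contributes B_arc = μ₀I·π/(4πR) = μ₀I/(4R) = 2.91×10⁻⁵ T.
Each semi-infinite lead is at perpendicular distance R = 0.0221 m from the centre, with the perpendicular foot at its near end, so it contributes μ₀I/(4πR); both point the same way, together 1.86×10⁻⁵ T.
Arc and leads all point the same direction: B = 2.91×10⁻⁵ + 1.86×10⁻⁵ = 4.77×10⁻⁵ T.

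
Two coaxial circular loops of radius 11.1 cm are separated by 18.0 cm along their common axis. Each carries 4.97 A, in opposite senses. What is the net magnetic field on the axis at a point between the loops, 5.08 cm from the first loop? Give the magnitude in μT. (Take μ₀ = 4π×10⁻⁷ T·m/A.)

Each loop contributes B = μ₀IR²/[2(R²+z²)^(3/2)] on the axis, with z measured from that loop.
Loop 1 (z = 0.0508 m): B₁ = 2.12×10⁻⁵ T. Loop 2 (z = 0.1292 m): B₂ = 7.79×10⁻⁶ T.
The fields oppose: B = |B₁ − B₂| = 1.34×10⁻⁵ T.

B ≈ 13.4 μT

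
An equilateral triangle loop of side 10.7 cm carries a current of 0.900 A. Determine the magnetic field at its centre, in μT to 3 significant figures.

Each side is a finite straight segment at perpendicular distance d = a/(2 tan(π/3)) = 0.03089 m from the centre, with end-angles ±π/3.
One side contributes B₁ = (μ₀I/4πd)·2 sin(π/3) = 5.05×10⁻⁶ T.
All 3 sides add in the same direction: B = 3 × 5.05×10⁻⁶ = 1.51×10⁻⁵ T.

B ≈ 15.1 μT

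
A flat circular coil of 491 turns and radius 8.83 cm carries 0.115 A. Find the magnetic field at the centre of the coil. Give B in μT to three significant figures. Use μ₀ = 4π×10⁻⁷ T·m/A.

B ≈ 402 μT

For an N-turn flat coil, B = Nμ₀I/(2R) with R = 0.0883 m.
B = 491 × 8.18×10⁻⁷ T = 4.02×10⁻⁴ T.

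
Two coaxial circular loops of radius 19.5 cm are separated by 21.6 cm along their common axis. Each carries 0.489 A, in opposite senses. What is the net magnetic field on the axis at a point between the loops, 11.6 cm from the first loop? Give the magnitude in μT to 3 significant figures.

B ≈ 0.110 μT

Each loop contributes B = μ₀IR²/[2(R²+z²)^(3/2)] on the axis, with z measured from that loop.
Loop 1 (z = 0.116 m): B₁ = 1.00×10⁻⁶ T. Loop 2 (z = 0.1 m): B₂ = 1.11×10⁻⁶ T.
The fields oppose: B = |B₁ − B₂| = 1.10×10⁻⁷ T.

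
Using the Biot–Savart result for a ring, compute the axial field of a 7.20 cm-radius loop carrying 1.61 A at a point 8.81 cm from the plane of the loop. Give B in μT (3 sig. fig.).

B ≈ 3.56 μT

On the axis of a circular loop, B = μ₀IR² / [2(R²+z²)^(3/2)].
R² + z² = (0.072)² + (0.0881)² = 0.01295 m², and (R²+z²)^(3/2) = 1.47×10⁻³ m³.
B = (4π×10⁻⁷ × 1.61 × 0.005184) / (2 × 1.47×10⁻³) = 3.56×10⁻⁶ T.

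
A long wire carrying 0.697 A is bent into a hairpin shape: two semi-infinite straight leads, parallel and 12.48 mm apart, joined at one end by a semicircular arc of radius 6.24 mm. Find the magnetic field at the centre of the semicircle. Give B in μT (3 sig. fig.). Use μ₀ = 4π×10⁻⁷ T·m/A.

The semicircular arc contributes B_arc = μ₀I·π/(4πR) = μ₀I/(4R) = 3.51×10⁻⁵ T.
Each semi-infinite lead is at perpendicular distance R = 0.00624 m from the centre, with the perpendicular foot at its near end, so it contributes μ₀I/(4πR); both point the same way, together 2.23×10⁻⁵ T.
Arc and leads all point the same direction: B = 3.51×10⁻⁵ + 2.23×10⁻⁵ = 5.74×10⁻⁵ T.

B ≈ 57.4 μT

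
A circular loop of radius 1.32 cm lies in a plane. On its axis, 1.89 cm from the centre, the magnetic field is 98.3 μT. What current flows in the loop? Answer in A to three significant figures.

I ≈ 11.0 A

On the axis of a loop, B = μ₀IR²/[2(R²+z²)^(3/2)], so I = 2B(R²+z²)^(3/2)/(μ₀R²).
R² + z² = 0.0001742 + 0.0003572 = 0.0005315 m²; raised to 3/2 gives 1.23×10⁻⁵ m³.
I = 2 × 9.83×10⁻⁵ × 1.23×10⁻⁵ / (1.26×10⁻⁶ × 0.0001742) = 11.0 A.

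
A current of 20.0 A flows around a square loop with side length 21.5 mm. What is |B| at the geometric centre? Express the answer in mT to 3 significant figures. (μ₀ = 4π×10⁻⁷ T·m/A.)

B ≈ 1.05 mT

Each side is a finite straight segment at perpendicular distance d = a/(2 tan(π/4)) = 0.01075 m from the centre, with end-angles ±π/4.
One side contributes B₁ = (μ₀I/4πd)·2 sin(π/4) = 2.63×10⁻⁴ T.
All 4 sides add in the same direction: B = 4 × 2.63×10⁻⁴ = 1.05×10⁻³ T.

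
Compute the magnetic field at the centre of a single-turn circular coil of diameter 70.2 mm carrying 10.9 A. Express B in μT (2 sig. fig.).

B ≈ 200 μT

At the centre of a circular loop the Biot–Savart law gives B = μ₀I/(2R) (so R = 0.0351 m).
B = (4π×10⁻⁷ × 10.9) / (2 × 0.0351) = 1.95×10⁻⁴ T.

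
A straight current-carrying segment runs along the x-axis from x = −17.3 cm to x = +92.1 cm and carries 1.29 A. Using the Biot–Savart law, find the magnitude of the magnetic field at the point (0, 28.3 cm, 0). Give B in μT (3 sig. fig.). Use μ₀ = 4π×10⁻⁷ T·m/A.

For a finite straight segment, B = (μ₀I/4πd)(sinθ₁ + sinθ₂), where θ₁, θ₂ are the angles from the perpendicular to each end.
The perpendicular distance is d = 0.283 m; the end-offsets along the wire are a = 0.173 m and b = 0.921 m.
sinθ₁ = 0.173/√(0.173²+0.283²) = 0.5216; sinθ₂ = 0.921/√(0.921²+0.283²) = 0.9559.
B = (4π×10⁻⁷ × 1.29) / (4π × 0.283) × (0.5216 + 0.9559) = 6.73×10⁻⁷ T.

B ≈ 0.673 μT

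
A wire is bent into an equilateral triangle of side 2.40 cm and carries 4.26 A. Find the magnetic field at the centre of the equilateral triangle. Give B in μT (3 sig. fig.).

Each side is a finite straight segment at perpendicular distance d = a/(2 tan(π/3)) = 0.006928 m from the centre, with end-angles ±π/3.
One side contributes B₁ = (μ₀I/4πd)·2 sin(π/3) = 1.06×10⁻⁴ T.
All 3 sides add in the same direction: B = 3 × 1.06×10⁻⁴ = 3.19×10⁻⁴ T.

B ≈ 319 μT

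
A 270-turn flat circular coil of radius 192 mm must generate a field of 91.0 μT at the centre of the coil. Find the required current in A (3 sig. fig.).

I ≈ 0.103 A

For an N-turn coil, B = Nμ₀I/(2R) with R = 0.192 m, so I = 2RB/(Nμ₀) = 2 × 0.192 × 9.10×10⁻⁵ / (270 × 4π×10⁻⁷) = 0.103 A.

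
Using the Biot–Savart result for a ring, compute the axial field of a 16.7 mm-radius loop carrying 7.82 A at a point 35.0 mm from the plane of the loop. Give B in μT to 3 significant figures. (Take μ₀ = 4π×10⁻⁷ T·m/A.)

On the axis of a circular loop, B = μ₀IR² / [2(R²+z²)^(3/2)].
R² + z² = (0.0167)² + (0.035)² = 0.001504 m², and (R²+z²)^(3/2) = 5.83×10⁻⁵ m³.
B = (4π×10⁻⁷ × 7.82 × 0.0002789) / (2 × 5.83×10⁻⁵) = 2.35×10⁻⁵ T.

B ≈ 23.5 μT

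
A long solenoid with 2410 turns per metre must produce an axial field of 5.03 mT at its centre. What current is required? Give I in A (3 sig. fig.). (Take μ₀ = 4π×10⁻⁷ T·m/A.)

I ≈ 1.66 A

Inside a long solenoid B = μ₀nI with n = 2410 m⁻¹, so I = B/(μ₀n).
I = 5.03×10⁻³ / (4π×10⁻⁷ × 2410) = 1.66 A.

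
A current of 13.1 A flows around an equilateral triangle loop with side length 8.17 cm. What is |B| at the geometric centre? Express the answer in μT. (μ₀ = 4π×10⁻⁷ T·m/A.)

Each side is a finite straight segment at perpendicular distance d = a/(2 tan(π/3)) = 0.02358 m from the centre, with end-angles ±π/3.
One side contributes B₁ = (μ₀I/4πd)·2 sin(π/3) = 9.62×10⁻⁵ T.
All 3 sides add in the same direction: B = 3 × 9.62×10⁻⁵ = 2.89×10⁻⁴ T.

B ≈ 289 μT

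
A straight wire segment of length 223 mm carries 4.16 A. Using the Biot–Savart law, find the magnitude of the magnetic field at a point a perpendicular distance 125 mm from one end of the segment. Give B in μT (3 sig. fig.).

For a finite straight segment, B = (μ₀I/4πd)(sinθ₁ + sinθ₂), where θ₁, θ₂ are the angles from the perpendicular to each end.
The perpendicular foot is at one end, so the two end-offsets along the wire are 0 and L = 0.223 m.
sinθ₁ = 0/√(0²+0.125²) = 0.0000; sinθ₂ = 0.223/√(0.223²+0.125²) = 0.8723.
B = (4π×10⁻⁷ × 4.16) / (4π × 0.125) × (0.0000 + 0.8723) = 2.90×10⁻⁶ T.

B ≈ 2.90 μT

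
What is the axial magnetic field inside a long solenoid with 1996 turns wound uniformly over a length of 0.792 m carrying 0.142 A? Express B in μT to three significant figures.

Inside a long solenoid, B = μ₀nI with n = 2520 turns/m.
B = 4π×10⁻⁷ × 2520 × 0.142 = 4.50×10⁻⁴ T.

B ≈ 450 μT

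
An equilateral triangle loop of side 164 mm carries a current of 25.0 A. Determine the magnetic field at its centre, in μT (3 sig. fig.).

Each side is a finite straight segment at perpendicular distance d = a/(2 tan(π/3)) = 0.04734 m from the centre, with end-angles ±π/3.
One side contributes B₁ = (μ₀I/4πd)·2 sin(π/3) = 9.15×10⁻⁵ T.
All 3 sides add in the same direction: B = 3 × 9.15×10⁻⁵ = 2.74×10⁻⁴ T.

B ≈ 274 μT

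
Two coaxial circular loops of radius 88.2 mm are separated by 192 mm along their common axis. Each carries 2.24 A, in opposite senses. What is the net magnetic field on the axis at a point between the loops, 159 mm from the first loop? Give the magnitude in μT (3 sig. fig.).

B ≈ 11.3 μT

Each loop contributes B = μ₀IR²/[2(R²+z²)^(3/2)] on the axis, with z measured from that loop.
Loop 1 (z = 0.159 m): B₁ = 1.82×10⁻⁶ T. Loop 2 (z = 0.033 m): B₂ = 1.31×10⁻⁵ T.
The fields oppose: B = |B₁ − B₂| = 1.13×10⁻⁵ T.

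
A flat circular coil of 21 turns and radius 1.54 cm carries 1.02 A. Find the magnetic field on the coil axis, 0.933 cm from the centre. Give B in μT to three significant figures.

B ≈ 547 μT

For an N-turn flat coil, B = Nμ₀IR²/[2(R²+z²)^(3/2)] with R = 0.0154 m, z = 0.00933 m.
B = 21 × 2.60×10⁻⁵ T = 5.47×10⁻⁴ T.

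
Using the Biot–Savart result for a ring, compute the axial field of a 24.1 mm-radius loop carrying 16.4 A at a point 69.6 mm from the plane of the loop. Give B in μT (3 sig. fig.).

On the axis of a circular loop, B = μ₀IR² / [2(R²+z²)^(3/2)].
R² + z² = (0.0241)² + (0.0696)² = 0.005425 m², and (R²+z²)^(3/2) = 4.00×10⁻⁴ m³.
B = (4π×10⁻⁷ × 16.4 × 0.0005808) / (2 × 4.00×10⁻⁴) = 1.50×10⁻⁵ T.

B ≈ 15.0 μT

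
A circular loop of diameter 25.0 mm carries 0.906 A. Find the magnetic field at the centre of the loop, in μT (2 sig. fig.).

B ≈ 46 μT

At the centre of a circular loop the Biot–Savart law gives B = μ₀I/(2R) (so R = 0.0125 m).
B = (4π×10⁻⁷ × 0.906) / (2 × 0.0125) = 4.55×10⁻⁵ T.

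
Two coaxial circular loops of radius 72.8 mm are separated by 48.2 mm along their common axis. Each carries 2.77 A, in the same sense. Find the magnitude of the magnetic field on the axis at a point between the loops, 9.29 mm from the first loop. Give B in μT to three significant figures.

Each loop contributes B = μ₀IR²/[2(R²+z²)^(3/2)] on the axis, with z measured from that loop.
Loop 1 (z = 0.00929 m): B₁ = 2.33×10⁻⁵ T. Loop 2 (z = 0.03891 m): B₂ = 1.64×10⁻⁵ T.
The fields add: B = B₁ + B₂ = 3.97×10⁻⁵ T.

B ≈ 39.7 μT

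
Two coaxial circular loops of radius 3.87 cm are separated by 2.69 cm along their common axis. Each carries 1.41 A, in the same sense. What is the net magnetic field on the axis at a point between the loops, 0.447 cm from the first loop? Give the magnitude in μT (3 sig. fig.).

Each loop contributes B = μ₀IR²/[2(R²+z²)^(3/2)] on the axis, with z measured from that loop.
Loop 1 (z = 0.00447 m): B₁ = 2.24×10⁻⁵ T. Loop 2 (z = 0.02243 m): B₂ = 1.48×10⁻⁵ T.
The fields add: B = B₁ + B₂ = 3.73×10⁻⁵ T.

B ≈ 37.3 μT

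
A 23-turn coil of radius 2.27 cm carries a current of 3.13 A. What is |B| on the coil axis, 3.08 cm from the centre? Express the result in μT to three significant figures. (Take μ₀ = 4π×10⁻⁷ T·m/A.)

B ≈ 416 μT

For an N-turn flat coil, B = Nμ₀IR²/[2(R²+z²)^(3/2)] with R = 0.0227 m, z = 0.0308 m.
B = 23 × 1.81×10⁻⁵ T = 4.16×10⁻⁴ T.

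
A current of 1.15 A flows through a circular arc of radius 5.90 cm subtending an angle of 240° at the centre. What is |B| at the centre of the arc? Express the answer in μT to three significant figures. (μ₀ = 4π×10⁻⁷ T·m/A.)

The Biot–Savart field of a circular arc at its centre is B = μ₀Iφ/(4πR), with φ = 4.189 rad.
B = (4π×10⁻⁷ × 1.15 × 4.189) / (4π × 0.059) = 8.16×10⁻⁶ T.

B ≈ 8.16 μT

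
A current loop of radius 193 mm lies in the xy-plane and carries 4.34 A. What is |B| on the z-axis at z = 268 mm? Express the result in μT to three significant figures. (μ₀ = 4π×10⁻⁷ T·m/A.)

On the axis of a circular loop, B = μ₀IR² / [2(R²+z²)^(3/2)].
R² + z² = (0.193)² + (0.268)² = 0.1091 m², and (R²+z²)^(3/2) = 3.60×10⁻² m³.
B = (4π×10⁻⁷ × 4.34 × 0.03725) / (2 × 3.60×10⁻²) = 2.82×10⁻⁶ T.

B ≈ 2.82 μT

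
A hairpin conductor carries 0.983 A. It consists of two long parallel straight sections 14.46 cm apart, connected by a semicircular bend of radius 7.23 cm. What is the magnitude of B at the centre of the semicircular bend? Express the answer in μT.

The semicircular arc contributes B_arc = μ₀I·π/(4πR) = μ₀I/(4R) = 4.27×10⁻⁶ T.
Each semi-infinite lead is at perpendicular distance R = 0.0723 m from the centre, with the perpendicular foot at its near end, so it contributes μ₀I/(4πR); both point the same way, together 2.72×10⁻⁶ T.
Arc and leads all point the same direction: B = 4.27×10⁻⁶ + 2.72×10⁻⁶ = 6.99×10⁻⁶ T.

B ≈ 6.99 μT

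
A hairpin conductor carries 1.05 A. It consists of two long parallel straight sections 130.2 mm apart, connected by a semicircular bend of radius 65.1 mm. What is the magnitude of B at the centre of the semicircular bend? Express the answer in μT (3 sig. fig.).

B ≈ 8.29 μT

The semicircular arc contributes B_arc = μ₀I·π/(4πR) = μ₀I/(4R) = 5.07×10⁻⁶ T.
Each semi-infinite lead is at perpendicular distance R = 0.0651 m from the centre, with the perpendicular foot at its near end, so it contributes μ₀I/(4πR); both point the same way, together 3.23×10⁻⁶ T.
Arc and leads all point the same direction: B = 5.07×10⁻⁶ + 3.23×10⁻⁶ = 8.29×10⁻⁶ T.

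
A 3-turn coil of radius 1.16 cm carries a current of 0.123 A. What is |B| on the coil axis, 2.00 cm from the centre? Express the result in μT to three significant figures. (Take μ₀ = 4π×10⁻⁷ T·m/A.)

B ≈ 2.52 μT

For an N-turn flat coil, B = Nμ₀IR²/[2(R²+z²)^(3/2)] with R = 0.0116 m, z = 0.02 m.
B = 3 × 8.41×10⁻⁷ T = 2.52×10⁻⁶ T.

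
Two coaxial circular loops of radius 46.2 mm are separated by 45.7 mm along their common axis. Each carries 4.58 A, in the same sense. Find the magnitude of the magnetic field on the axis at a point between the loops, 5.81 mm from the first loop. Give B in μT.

Each loop contributes B = μ₀IR²/[2(R²+z²)^(3/2)] on the axis, with z measured from that loop.
Loop 1 (z = 0.00581 m): B₁ = 6.08×10⁻⁵ T. Loop 2 (z = 0.03989 m): B₂ = 2.70×10⁻⁵ T.
The fields add: B = B₁ + B₂ = 8.78×10⁻⁵ T.

B ≈ 87.8 μT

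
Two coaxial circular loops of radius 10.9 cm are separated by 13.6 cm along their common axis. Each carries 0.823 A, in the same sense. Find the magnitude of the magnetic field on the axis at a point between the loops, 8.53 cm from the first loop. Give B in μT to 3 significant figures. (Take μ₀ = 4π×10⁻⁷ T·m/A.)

B ≈ 5.85 μT

Each loop contributes B = μ₀IR²/[2(R²+z²)^(3/2)] on the axis, with z measured from that loop.
Loop 1 (z = 0.0853 m): B₁ = 2.32×10⁻⁶ T. Loop 2 (z = 0.0507 m): B₂ = 3.54×10⁻⁶ T.
The fields add: B = B₁ + B₂ = 5.85×10⁻⁶ T.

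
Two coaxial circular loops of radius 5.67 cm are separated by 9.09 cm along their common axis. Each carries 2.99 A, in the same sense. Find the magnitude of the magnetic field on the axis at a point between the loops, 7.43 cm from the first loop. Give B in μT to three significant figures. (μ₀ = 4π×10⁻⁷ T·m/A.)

Each loop contributes B = μ₀IR²/[2(R²+z²)^(3/2)] on the axis, with z measured from that loop.
Loop 1 (z = 0.0743 m): B₁ = 7.40×10⁻⁶ T. Loop 2 (z = 0.0166 m): B₂ = 2.93×10⁻⁵ T.
The fields add: B = B₁ + B₂ = 3.67×10⁻⁵ T.

B ≈ 36.7 μT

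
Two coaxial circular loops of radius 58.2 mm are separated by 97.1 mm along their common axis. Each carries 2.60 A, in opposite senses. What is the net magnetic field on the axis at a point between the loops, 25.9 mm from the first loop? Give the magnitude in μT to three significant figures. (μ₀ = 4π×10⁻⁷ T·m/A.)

B ≈ 14.3 μT

Each loop contributes B = μ₀IR²/[2(R²+z²)^(3/2)] on the axis, with z measured from that loop.
Loop 1 (z = 0.0259 m): B₁ = 2.14×10⁻⁵ T. Loop 2 (z = 0.0712 m): B₂ = 7.12×10⁻⁶ T.
The fields oppose: B = |B₁ − B₂| = 1.43×10⁻⁵ T.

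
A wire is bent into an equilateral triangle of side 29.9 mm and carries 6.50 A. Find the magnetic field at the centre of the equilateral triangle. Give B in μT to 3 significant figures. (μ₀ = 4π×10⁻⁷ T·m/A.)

Each side is a finite straight segment at perpendicular distance d = a/(2 tan(π/3)) = 0.008631 m from the centre, with end-angles ±π/3.
One side contributes B₁ = (μ₀I/4πd)·2 sin(π/3) = 1.30×10⁻⁴ T.
All 3 sides add in the same direction: B = 3 × 1.30×10⁻⁴ = 3.91×10⁻⁴ T.

B ≈ 391 μT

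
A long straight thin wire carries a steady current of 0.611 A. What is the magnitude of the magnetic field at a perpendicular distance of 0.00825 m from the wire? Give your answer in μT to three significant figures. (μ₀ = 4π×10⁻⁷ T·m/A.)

For an infinitely long straight wire, B = μ₀I/(2πd).
B = (4π×10⁻⁷ × 0.611) / (2π × 0.00825) = 1.48×10⁻⁵ T.

B ≈ 14.8 μT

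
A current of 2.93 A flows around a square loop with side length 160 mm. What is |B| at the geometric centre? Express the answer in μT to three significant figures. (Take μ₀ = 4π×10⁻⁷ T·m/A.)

Each side is a finite straight segment at perpendicular distance d = a/(2 tan(π/4)) = 0.08 m from the centre, with end-angles ±π/4.
One side contributes B₁ = (μ₀I/4πd)·2 sin(π/4) = 5.18×10⁻⁶ T.
All 4 sides add in the same direction: B = 4 × 5.18×10⁻⁶ = 2.07×10⁻⁵ T.

B ≈ 20.7 μT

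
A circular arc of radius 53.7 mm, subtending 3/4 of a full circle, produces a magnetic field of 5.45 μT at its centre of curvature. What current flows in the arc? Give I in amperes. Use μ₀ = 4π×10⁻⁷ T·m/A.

I ≈ 0.621 A

For a circular arc, B = μ₀Iφ/(4πR) with φ in radians; here φ = 4.712 rad.
So I = 4πRB/(μ₀φ) = 4π × 0.0537 × 5.45×10⁻⁶ / (4π×10⁻⁷ × 4.712) = 0.621 A.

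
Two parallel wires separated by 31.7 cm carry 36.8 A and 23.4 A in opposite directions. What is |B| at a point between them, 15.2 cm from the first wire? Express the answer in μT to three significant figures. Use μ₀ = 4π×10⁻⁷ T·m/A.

B ≈ 76.8 μT

Each long wire gives B = μ₀I/(2πd). Distances are d₁ = 0.152 m and d₂ = 0.165 m.
B₁ = 4.84×10⁻⁵ T, B₂ = 2.84×10⁻⁵ T.
Between antiparallel currents both contributions point the same way, so they add. B = B₁ + B₂ = 4.84×10⁻⁵ + 2.84×10⁻⁵ = 7.68×10⁻⁵ T.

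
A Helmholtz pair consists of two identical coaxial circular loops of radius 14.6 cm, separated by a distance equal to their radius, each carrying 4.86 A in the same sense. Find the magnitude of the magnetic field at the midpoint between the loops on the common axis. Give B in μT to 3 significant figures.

B ≈ 29.9 μT

Each loop contributes B = μ₀IR²/[2(R²+z²)^(3/2)] on the axis, with z measured from that loop.
Loop 1 (z = 0.073 m): B₁ = 1.50×10⁻⁵ T. Loop 2 (z = 0.073 m): B₂ = 1.50×10⁻⁵ T.
The fields add: B = B₁ + B₂ = 2.99×10⁻⁵ T.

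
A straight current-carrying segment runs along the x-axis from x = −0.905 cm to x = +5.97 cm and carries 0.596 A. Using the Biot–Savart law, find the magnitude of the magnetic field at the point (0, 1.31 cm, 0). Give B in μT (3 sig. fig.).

For a finite straight segment, B = (μ₀I/4πd)(sinθ₁ + sinθ₂), where θ₁, θ₂ are the angles from the perpendicular to each end.
The perpendicular distance is d = 0.0131 m; the end-offsets along the wire are a = 0.00905 m and b = 0.0597 m.
sinθ₁ = 0.00905/√(0.00905²+0.0131²) = 0.5684; sinθ₂ = 0.0597/√(0.0597²+0.0131²) = 0.9768.
B = (4π×10⁻⁷ × 0.596) / (4π × 0.0131) × (0.5684 + 0.9768) = 7.03×10⁻⁶ T.

B ≈ 7.03 μT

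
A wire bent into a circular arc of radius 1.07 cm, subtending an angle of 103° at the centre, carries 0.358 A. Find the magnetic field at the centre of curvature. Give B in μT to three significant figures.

B ≈ 6.01 μT

The Biot–Savart field of a circular arc at its centre is B = μ₀Iφ/(4πR), with φ = 1.798 rad.
B = (4π×10⁻⁷ × 0.358 × 1.798) / (4π × 0.0107) = 6.01×10⁻⁶ T.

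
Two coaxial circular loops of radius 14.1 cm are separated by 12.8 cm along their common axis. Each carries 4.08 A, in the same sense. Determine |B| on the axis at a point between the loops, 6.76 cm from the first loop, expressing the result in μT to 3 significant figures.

B ≈ 27.5 μT

Each loop contributes B = μ₀IR²/[2(R²+z²)^(3/2)] on the axis, with z measured from that loop.
Loop 1 (z = 0.0676 m): B₁ = 1.33×10⁻⁵ T. Loop 2 (z = 0.0604 m): B₂ = 1.41×10⁻⁵ T.
The fields add: B = B₁ + B₂ = 2.75×10⁻⁵ T.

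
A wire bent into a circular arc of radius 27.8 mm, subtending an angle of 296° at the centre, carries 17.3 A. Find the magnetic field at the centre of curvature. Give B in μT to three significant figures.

The Biot–Savart field of a circular arc at its centre is B = μ₀Iφ/(4πR), with φ = 5.166 rad.
B = (4π×10⁻⁷ × 17.3 × 5.166) / (4π × 0.0278) = 3.21×10⁻⁴ T.

B ≈ 321 μT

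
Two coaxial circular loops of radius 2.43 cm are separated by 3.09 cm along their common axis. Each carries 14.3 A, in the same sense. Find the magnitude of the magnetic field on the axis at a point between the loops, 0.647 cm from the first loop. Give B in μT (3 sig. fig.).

B ≈ 463 μT

Each loop contributes B = μ₀IR²/[2(R²+z²)^(3/2)] on the axis, with z measured from that loop.
Loop 1 (z = 0.00647 m): B₁ = 3.34×10⁻⁴ T. Loop 2 (z = 0.02443 m): B₂ = 1.30×10⁻⁴ T.
The fields add: B = B₁ + B₂ = 4.63×10⁻⁴ T.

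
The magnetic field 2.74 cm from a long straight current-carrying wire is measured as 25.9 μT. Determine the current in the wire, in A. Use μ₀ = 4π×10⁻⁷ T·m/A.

I ≈ 3.55 A

For a long straight wire B = μ₀I/(2πd), so I = 2πdB/μ₀.
I = 2π × 0.0274 × 2.59×10⁻⁵ / (4π×10⁻⁷) = 3.55 A.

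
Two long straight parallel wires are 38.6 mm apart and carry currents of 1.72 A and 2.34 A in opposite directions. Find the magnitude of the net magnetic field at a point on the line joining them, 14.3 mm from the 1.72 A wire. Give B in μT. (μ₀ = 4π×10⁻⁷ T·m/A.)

Each long wire gives B = μ₀I/(2πd). Distances are d₁ = 0.0143 m and d₂ = 0.0243 m.
B₁ = 2.41×10⁻⁵ T, B₂ = 1.93×10⁻⁵ T.
Between antiparallel currents both contributions point the same way, so they add. B = B₁ + B₂ = 2.41×10⁻⁵ + 1.93×10⁻⁵ = 4.33×10⁻⁵ T.

B ≈ 43.3 μT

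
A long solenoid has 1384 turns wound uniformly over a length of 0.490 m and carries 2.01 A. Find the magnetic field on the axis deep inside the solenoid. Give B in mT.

Inside a long solenoid, B = μ₀nI with n = 2824 turns/m.
B = 4π×10⁻⁷ × 2824 × 2.01 = 7.13×10⁻³ T.

B ≈ 7.13 mT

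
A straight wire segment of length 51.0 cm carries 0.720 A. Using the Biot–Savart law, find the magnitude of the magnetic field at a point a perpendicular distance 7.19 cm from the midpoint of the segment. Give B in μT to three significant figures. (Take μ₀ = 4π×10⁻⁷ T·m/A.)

B ≈ 1.93 μT

For a finite straight segment, B = (μ₀I/4πd)(sinθ₁ + sinθ₂), where θ₁, θ₂ are the angles from the perpendicular to each end.
The perpendicular from the point meets the wire at its midpoint, so each end is L/2 = 0.255 m away along the wire.
sinθ₁ = 0.255/√(0.255²+0.0719²) = 0.9625; sinθ₂ = 0.255/√(0.255²+0.0719²) = 0.9625.
B = (4π×10⁻⁷ × 0.720) / (4π × 0.0719) × (0.9625 + 0.9625) = 1.93×10⁻⁶ T.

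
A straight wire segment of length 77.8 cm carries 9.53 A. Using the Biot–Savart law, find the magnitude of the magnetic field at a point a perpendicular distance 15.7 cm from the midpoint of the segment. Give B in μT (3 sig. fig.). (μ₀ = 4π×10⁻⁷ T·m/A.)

B ≈ 11.3 μT

For a finite straight segment, B = (μ₀I/4πd)(sinθ₁ + sinθ₂), where θ₁, θ₂ are the angles from the perpendicular to each end.
The perpendicular from the point meets the wire at its midpoint, so each end is L/2 = 0.389 m away along the wire.
sinθ₁ = 0.389/√(0.389²+0.157²) = 0.9273; sinθ₂ = 0.389/√(0.389²+0.157²) = 0.9273.
B = (4π×10⁻⁷ × 9.53) / (4π × 0.157) × (0.9273 + 0.9273) = 1.13×10⁻⁵ T.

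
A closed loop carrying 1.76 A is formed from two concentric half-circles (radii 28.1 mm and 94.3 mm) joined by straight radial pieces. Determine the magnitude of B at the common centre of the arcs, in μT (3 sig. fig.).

The radial connectors point toward the centre, so dl × r̂ = 0 and they contribute nothing.
Each semicircle gives μ₀I/(4R): inner arc 1.97×10⁻⁵ T, outer arc 5.86×10⁻⁶ T.
The two arcs carry current in opposite angular senses, so their fields oppose: B = |1.97×10⁻⁵ − 5.86×10⁻⁶| = 1.38×10⁻⁵ T.

B ≈ 13.8 μT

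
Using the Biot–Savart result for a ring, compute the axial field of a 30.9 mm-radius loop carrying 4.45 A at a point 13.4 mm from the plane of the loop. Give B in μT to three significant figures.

On the axis of a circular loop, B = μ₀IR² / [2(R²+z²)^(3/2)].
R² + z² = (0.0309)² + (0.0134)² = 0.001134 m², and (R²+z²)^(3/2) = 3.82×10⁻⁵ m³.
B = (4π×10⁻⁷ × 4.45 × 0.0009548) / (2 × 3.82×10⁻⁵) = 6.99×10⁻⁵ T.

B ≈ 69.9 μT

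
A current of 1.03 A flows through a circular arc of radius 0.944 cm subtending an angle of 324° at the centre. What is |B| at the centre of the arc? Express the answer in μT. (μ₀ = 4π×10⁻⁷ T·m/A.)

The Biot–Savart field of a circular arc at its centre is B = μ₀Iφ/(4πR), with φ = 5.655 rad.
B = (4π×10⁻⁷ × 1.03 × 5.655) / (4π × 0.00944) = 6.17×10⁻⁵ T.

B ≈ 61.7 μT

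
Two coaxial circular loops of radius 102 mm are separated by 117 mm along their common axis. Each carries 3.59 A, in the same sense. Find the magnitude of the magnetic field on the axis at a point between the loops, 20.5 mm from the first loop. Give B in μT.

B ≈ 29.3 μT

Each loop contributes B = μ₀IR²/[2(R²+z²)^(3/2)] on the axis, with z measured from that loop.
Loop 1 (z = 0.0205 m): B₁ = 2.08×10⁻⁵ T. Loop 2 (z = 0.0965 m): B₂ = 8.48×10⁻⁶ T.
The fields add: B = B₁ + B₂ = 2.93×10⁻⁵ T.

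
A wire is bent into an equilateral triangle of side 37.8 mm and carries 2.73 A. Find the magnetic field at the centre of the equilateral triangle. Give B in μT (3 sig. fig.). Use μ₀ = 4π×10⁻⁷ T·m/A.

B ≈ 130 μT

Each side is a finite straight segment at perpendicular distance d = a/(2 tan(π/3)) = 0.01091 m from the centre, with end-angles ±π/3.
One side contributes B₁ = (μ₀I/4πd)·2 sin(π/3) = 4.33×10⁻⁵ T.
All 3 sides add in the same direction: B = 3 × 4.33×10⁻⁵ = 1.30×10⁻⁴ T.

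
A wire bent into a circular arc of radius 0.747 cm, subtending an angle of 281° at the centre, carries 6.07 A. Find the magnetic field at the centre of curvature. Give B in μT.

B ≈ 399 μT

The Biot–Savart field of a circular arc at its centre is B = μ₀Iφ/(4πR), with φ = 4.904 rad.
B = (4π×10⁻⁷ × 6.07 × 4.904) / (4π × 0.00747) = 3.99×10⁻⁴ T.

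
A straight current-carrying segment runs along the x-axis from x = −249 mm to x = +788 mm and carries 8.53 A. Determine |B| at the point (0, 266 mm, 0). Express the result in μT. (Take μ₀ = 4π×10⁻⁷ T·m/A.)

For a finite straight segment, B = (μ₀I/4πd)(sinθ₁ + sinθ₂), where θ₁, θ₂ are the angles from the perpendicular to each end.
The perpendicular distance is d = 0.266 m; the end-offsets along the wire are a = 0.249 m and b = 0.788 m.
sinθ₁ = 0.249/√(0.249²+0.266²) = 0.6834; sinθ₂ = 0.788/√(0.788²+0.266²) = 0.9475.
B = (4π×10⁻⁷ × 8.53) / (4π × 0.266) × (0.6834 + 0.9475) = 5.23×10⁻⁶ T.

B ≈ 5.23 μT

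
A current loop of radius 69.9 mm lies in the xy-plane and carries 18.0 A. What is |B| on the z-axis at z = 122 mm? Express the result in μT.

B ≈ 19.9 μT

On the axis of a circular loop, B = μ₀IR² / [2(R²+z²)^(3/2)].
R² + z² = (0.0699)² + (0.122)² = 0.01977 m², and (R²+z²)^(3/2) = 2.78×10⁻³ m³.
B = (4π×10⁻⁷ × 18.0 × 0.004886) / (2 × 2.78×10⁻³) = 1.99×10⁻⁵ T.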